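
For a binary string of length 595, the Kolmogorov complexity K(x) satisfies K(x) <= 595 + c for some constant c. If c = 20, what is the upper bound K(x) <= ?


K(x) <= |x| + c = 595 + 20 = 615

615


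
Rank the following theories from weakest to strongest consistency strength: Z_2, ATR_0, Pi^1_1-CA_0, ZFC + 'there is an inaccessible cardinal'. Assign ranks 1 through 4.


Ordering by consistency strength:
1. ATR_0
2. Pi^1_1-CA_0
3. Z_2
4. ZFC + 'there is an inaccessible cardinal'


Z_2=3, ATR_0=1, Pi^1_1-CA_0=2, ZFC + 'there is an inaccessible cardinal'=4


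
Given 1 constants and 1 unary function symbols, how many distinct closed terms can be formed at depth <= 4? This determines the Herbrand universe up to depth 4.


Herbrand terms by depth:
Depth 0: 1 constants
Depth 1: 1 new terms (running total: 2)
Depth 2: 1 new terms (running total: 3)
Depth 3: 1 new terms (running total: 4)
Depth 4: 1 new terms (running total: 5)
Total distinct ground terms = 5

5


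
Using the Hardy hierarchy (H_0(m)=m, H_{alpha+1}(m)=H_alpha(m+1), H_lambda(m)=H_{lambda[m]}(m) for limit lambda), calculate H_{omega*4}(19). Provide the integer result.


H_{omega*4}(19):
For the Hardy hierarchy, H_{omega*k}(n) = 2^k * n.
2^4 = 16.
16 * 19 = 304

304


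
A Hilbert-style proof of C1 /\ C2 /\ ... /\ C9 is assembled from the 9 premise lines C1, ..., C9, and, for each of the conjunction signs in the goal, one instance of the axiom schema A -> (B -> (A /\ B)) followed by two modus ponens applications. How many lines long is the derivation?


Conjoining 9 premises:
- 9 premise lines
- the goal has 8 conjunction signs; each costs 1 axiom instance + 2 MP = 3 lines: 3 * 8 = 24
Total = 9 + 24 = 33 lines.

33


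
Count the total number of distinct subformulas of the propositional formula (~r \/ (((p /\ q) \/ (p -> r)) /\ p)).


Formula: (~r \/ (((p /\ q) \/ (p -> r)) /\ p))
Subformulas found:
  1. q
  2. r
  3. p
  4. ~r
  5. (p /\ q)
  6. (p -> r)
  7. ((p /\ q) \/ (p -> r))
  8. (((p /\ q) \/ (p -> r)) /\ p)
  9. (~r \/ (((p /\ q) \/ (p -> r)) /\ p))
Total distinct subformulas = 9

9


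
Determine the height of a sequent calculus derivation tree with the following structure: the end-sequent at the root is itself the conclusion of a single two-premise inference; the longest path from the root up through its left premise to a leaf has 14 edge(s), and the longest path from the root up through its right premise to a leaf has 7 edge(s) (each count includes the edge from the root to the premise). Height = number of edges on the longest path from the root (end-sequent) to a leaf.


Longest path through the left premise: 14 edges (measured from the branching sequent)
Longest path through the right premise: 7 edges
Height of the subtree rooted at the branching sequent: max(14, 7) = 14
The branching sequent is the root itself.
Total height = 14

14


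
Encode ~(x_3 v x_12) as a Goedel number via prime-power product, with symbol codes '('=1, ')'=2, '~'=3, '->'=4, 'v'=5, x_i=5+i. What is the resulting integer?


Formula: ~(x_3 v x_12)
Symbol codes: [3, 1, 8, 5, 17, 2]
Primes: [2, 3, 5, 7, 11, 13]
p_1^3 = 2^3 = 8
p_2^1 = 3^1 = 3
p_3^8 = 5^8 = 390625
p_4^5 = 7^5 = 16807
p_5^17 = 11^17 = 505447028499293771
p_6^2 = 13^2 = 169
Product = 13459342004530401929571496875000

13459342004530401929571496875000


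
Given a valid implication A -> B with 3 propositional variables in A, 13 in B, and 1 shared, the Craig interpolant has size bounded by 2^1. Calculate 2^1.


Shared atoms = 1
Craig interpolant size bound = 2^1
= 2

2


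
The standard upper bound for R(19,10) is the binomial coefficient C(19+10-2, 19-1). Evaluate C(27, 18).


R(19,10) <= C(19+10-2, 19-1) = C(27, 18)
C(27, 18) = 27! / (18! * 9!)
= 4686825

4686825


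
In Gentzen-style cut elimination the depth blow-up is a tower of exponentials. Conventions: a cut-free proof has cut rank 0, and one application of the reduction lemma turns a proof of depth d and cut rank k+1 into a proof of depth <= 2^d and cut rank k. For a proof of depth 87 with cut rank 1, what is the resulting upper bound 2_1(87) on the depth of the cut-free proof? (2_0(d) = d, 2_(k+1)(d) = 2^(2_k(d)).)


Each rank reduction sends depth d to at most 2^d; cut rank r needs r reductions.
2_0(87) = 87
2_1(87) = 2^87 = 154742504910672534362390528
Cut-free depth bound = 154742504910672534362390528

154742504910672534362390528


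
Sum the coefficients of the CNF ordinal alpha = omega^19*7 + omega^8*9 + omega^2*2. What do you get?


CNF: omega^19*7 + omega^8*9 + omega^2*2
Coefficients: 7 + 9 + 2 = 18

18


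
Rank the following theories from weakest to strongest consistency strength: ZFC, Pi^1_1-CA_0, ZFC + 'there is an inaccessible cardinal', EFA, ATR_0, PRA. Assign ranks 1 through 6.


Ordering by consistency strength:
1. EFA
2. PRA
3. ATR_0
4. Pi^1_1-CA_0
5. ZFC
6. ZFC + 'there is an inaccessible cardinal'


ZFC=5, Pi^1_1-CA_0=4, ZFC + 'there is an inaccessible cardinal'=6, EFA=1, ATR_0=3, PRA=2


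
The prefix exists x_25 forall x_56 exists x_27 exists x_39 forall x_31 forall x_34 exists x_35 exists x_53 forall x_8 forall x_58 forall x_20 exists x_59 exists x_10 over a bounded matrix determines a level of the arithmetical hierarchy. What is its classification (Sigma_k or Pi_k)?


Leading quantifier is exists, so the class is Sigma.
Number of quantifier blocks = alternations + 1 = 6 + 1 = 7.
Classification: Sigma_7

Sigma_7


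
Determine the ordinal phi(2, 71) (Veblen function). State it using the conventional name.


phi(2, 71):
phi(2, beta) = zeta_beta (the beta-th zeta number, fixed point of epsilon).
phi(2, 71) = zeta_71

zeta_71


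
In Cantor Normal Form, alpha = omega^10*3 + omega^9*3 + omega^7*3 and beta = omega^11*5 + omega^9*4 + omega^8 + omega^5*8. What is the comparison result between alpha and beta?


Compare term by term from highest exponent:
alpha = omega^10*3 + omega^9*3 + omega^7*3
beta = omega^11*5 + omega^9*4 + omega^8 + omega^5*8
Term 1: alpha has omega^10*3, beta has omega^11*5
Term 2: alpha has omega^9*3, beta has omega^9*4
Term 3: alpha has omega^7*3, beta has omega^8*1
Term 4: alpha has omega^0*0, beta has omega^5*8
Result: alpha < beta

alpha < beta


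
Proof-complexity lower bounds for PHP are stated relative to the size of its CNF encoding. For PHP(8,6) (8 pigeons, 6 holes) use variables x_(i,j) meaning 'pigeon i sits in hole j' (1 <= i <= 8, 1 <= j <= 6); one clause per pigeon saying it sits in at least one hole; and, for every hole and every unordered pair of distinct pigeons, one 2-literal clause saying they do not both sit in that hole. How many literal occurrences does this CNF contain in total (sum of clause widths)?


PHP(8,6): 8 pigeons, 6 holes, 8*6 = 48 variables.
- pigeon clauses: one per pigeon -> 8 clauses of width 6 -> 48 literals
- hole clauses: 6 holes * C(8,2) = 6 * 28 -> 168 clauses of width 2 -> 336 literals
Total literal occurrences = 48 + 336 = 384

384


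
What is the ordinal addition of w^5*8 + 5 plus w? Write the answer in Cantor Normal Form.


Ordinal addition (w^5*8 + 5) + w:
alpha's leading term has exponent 5 > beta's exponent 1, so it survives.
alpha's tail term has exponent 0 < beta's exponent 1, so it is absorbed by beta.
In ordinal addition, any term followed by a strictly larger-exponent term is absorbed.
Result = w^5*8 + w

w^5*8 + w


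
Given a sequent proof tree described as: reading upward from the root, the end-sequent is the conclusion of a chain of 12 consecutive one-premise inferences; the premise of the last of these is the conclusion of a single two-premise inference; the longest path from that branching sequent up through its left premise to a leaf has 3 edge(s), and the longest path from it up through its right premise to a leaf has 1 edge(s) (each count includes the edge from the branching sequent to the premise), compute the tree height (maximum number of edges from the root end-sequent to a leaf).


Longest path through the left premise: 3 edges (measured from the branching sequent)
Longest path through the right premise: 1 edges
Height of the subtree rooted at the branching sequent: max(3, 1) = 3
The branching sequent sits 12 edges above the root (the chain of one-premise inferences), so height = 3 + 12 = 15

15


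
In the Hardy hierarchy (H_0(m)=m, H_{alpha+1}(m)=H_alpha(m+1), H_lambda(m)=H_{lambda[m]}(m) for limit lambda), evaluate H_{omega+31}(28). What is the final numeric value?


H_{omega+31}(28):
Unwind the 31 successor steps: H_{omega+31}(28) = H_omega(28+31) = H_omega(59).
H_omega(m) = H_m(m) = m + m = 2m.
Result = 2 * 59 = 118

118


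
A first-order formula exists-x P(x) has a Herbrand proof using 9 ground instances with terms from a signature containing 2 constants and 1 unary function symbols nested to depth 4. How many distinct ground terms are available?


Herbrand terms by depth:
Depth 0: 2 constants
Depth 1: 2 new terms (running total: 4)
Depth 2: 2 new terms (running total: 6)
Depth 3: 2 new terms (running total: 8)
Depth 4: 2 new terms (running total: 10)
Total distinct ground terms = 10

10


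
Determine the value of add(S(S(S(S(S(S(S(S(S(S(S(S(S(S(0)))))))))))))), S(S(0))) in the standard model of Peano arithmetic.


add(S^14(0), S^2(0)):
S^14(0) = 14
S^2(0) = 2
14 + 2 = 16

16


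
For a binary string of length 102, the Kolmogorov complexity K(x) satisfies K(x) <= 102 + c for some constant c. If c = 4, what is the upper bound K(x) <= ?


K(x) <= |x| + c = 102 + 4 = 106

106


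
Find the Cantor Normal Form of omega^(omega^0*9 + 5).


omega^(omega^0*9 + 5):
omega^0 = 1, so the exponent is 9 + 5 = 14 (finite ordinal addition).
Result = omega^14, already a single CNF term.

omega^14


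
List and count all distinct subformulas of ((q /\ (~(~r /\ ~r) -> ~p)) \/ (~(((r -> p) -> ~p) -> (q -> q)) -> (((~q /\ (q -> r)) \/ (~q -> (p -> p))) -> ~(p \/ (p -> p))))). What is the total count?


Formula: ((q /\ (~(~r /\ ~r) -> ~p)) \/ (~(((r -> p) -> ~p) -> (q -> q)) -> (((~q /\ (q -> r)) \/ (~q -> (p -> p))) -> ~(p \/ (p -> p)))))
Subformulas found:
  1. r
  2. q
  3. p
  4. ~p
  5. ~r
  6. ~q
  7. (r -> p)
  8. (q -> q)
  9. (p -> p)
  10. (q -> r)
  11. (~r /\ ~r)
  12. ~(~r /\ ~r)
  13. (p \/ (p -> p))
  14. ((r -> p) -> ~p)
  15. ~(p \/ (p -> p))
  16. (~q -> (p -> p))
  17. (~q /\ (q -> r))
  18. (~(~r /\ ~r) -> ~p)
  19. (q /\ (~(~r /\ ~r) -> ~p))
  20. (((r -> p) -> ~p) -> (q -> q))
  21. ~(((r -> p) -> ~p) -> (q -> q))
  22. ((~q /\ (q -> r)) \/ (~q -> (p -> p)))
  23. (((~q /\ (q -> r)) \/ (~q -> (p -> p))) -> ~(p \/ (p -> p)))
  24. (~(((r -> p) -> ~p) -> (q -> q)) -> (((~q /\ (q -> r)) \/ (~q -> (p -> p))) -> ~(p \/ (p -> p))))
  25. ((q /\ (~(~r /\ ~r) -> ~p)) \/ (~(((r -> p) -> ~p) -> (q -> q)) -> (((~q /\ (q -> r)) \/ (~q -> (p -> p))) -> ~(p \/ (p -> p)))))
Total distinct subformulas = 25

25


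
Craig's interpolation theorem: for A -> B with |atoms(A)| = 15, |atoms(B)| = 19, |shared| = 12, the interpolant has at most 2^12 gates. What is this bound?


Shared atoms = 12
Craig interpolant size bound = 2^12
= 4096

4096


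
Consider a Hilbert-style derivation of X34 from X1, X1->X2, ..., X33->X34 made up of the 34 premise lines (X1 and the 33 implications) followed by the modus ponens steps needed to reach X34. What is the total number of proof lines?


We have 34 premise lines: X1 and 33 implications.
Each implication is detached once by MP, giving 33 MP lines.
34 premise lines + 33 MP lines = 67 total lines.

67


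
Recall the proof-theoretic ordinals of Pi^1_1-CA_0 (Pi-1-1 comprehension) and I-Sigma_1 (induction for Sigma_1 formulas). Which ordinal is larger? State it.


Proof-theoretic ordinal of Pi^1_1-CA_0 (Pi-1-1 comprehension): psi_0(Omega_omega)
Proof-theoretic ordinal of I-Sigma_1 (induction for Sigma_1 formulas): omega^omega
Comparing: omega^omega < psi_0(Omega_omega).
The larger ordinal is psi_0(Omega_omega) (from Pi^1_1-CA_0 (Pi-1-1 comprehension)).

psi_0(Omega_omega)


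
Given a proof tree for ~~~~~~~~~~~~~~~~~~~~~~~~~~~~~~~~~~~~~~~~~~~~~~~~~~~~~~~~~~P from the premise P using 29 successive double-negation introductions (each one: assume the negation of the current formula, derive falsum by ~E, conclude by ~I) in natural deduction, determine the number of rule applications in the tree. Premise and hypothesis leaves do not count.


Each double-negation introduction (from C infer ~~C) uses 2 inference nodes: one ~E (C and ~C give falsum) and one ~I (discharge ~C).
29 double negations = 29 * 2 = 58 inference nodes.

58


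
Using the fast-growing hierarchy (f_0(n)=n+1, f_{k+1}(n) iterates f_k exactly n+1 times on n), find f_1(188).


f_1(188) = f_0^189(188)
f_0 adds 1 each time, applied 189 times.
f_1(188) = 188 + 189 = 377

377


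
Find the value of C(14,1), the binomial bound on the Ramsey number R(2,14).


R(2,14) <= C(2+14-2, 2-1) = C(14, 1)
C(14, 1) = 14! / (1! * 13!)
= 14

14


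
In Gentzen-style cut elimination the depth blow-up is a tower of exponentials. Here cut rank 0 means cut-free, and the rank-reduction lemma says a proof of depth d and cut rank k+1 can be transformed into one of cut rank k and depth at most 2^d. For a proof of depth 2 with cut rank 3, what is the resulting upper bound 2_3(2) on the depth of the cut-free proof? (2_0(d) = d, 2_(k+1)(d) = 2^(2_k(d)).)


Each rank reduction sends depth d to at most 2^d; cut rank r needs r reductions.
2_0(2) = 2
2_1(2) = 2^2 = 4
2_2(2) = 2^4 = 16
2_3(2) = 2^16 = 65536
Cut-free depth bound = 65536

65536


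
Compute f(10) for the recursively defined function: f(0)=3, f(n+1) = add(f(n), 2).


f(0) = 3
f(1) = add(f(0), 2) = add(3, 2) = 5
f(2) = add(f(1), 2) = add(5, 2) = 7
f(3) = add(f(2), 2) = add(7, 2) = 9
f(4) = add(f(3), 2) = add(9, 2) = 11
f(5) = add(f(4), 2) = add(11, 2) = 13
f(6) = add(f(5), 2) = add(13, 2) = 15
f(7) = add(f(6), 2) = add(15, 2) = 17
f(8) = add(f(7), 2) = add(17, 2) = 19
f(9) = add(f(8), 2) = add(19, 2) = 21
f(10) = add(f(9), 2) = add(21, 2) = 23


23


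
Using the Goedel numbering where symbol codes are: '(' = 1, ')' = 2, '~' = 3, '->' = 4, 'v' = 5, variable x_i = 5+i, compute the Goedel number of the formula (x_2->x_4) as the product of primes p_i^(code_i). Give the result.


Formula: (x_2->x_4)
Symbol codes: [1, 7, 4, 9, 2]
Primes: [2, 3, 5, 7, 11]
p_1^1 = 2^1 = 2
p_2^7 = 3^7 = 2187
p_3^4 = 5^4 = 625
p_4^9 = 7^9 = 40353607
p_5^2 = 11^2 = 121
Product = 13348317449486250

13348317449486250


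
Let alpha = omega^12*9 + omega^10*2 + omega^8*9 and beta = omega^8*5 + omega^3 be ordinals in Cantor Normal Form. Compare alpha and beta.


Compare term by term from highest exponent:
alpha = omega^12*9 + omega^10*2 + omega^8*9
beta = omega^8*5 + omega^3
Term 1: alpha has omega^12*9, beta has omega^8*5
Term 2: alpha has omega^10*2, beta has omega^3*1
Term 3: alpha has omega^8*9, beta has omega^0*0
Result: alpha > beta

alpha > beta


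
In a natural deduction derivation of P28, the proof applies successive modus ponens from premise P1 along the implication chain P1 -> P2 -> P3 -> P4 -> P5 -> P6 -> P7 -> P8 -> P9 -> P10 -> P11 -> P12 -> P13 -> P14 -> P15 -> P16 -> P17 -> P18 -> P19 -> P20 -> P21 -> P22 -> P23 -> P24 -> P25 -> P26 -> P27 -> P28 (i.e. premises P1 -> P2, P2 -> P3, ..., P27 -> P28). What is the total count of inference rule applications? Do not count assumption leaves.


We have a chain: P1 -> P2 -> P3 -> P4 -> P5 -> P6 -> P7 -> P8 -> P9 -> P10 -> P11 -> P12 -> P13 -> P14 -> P15 -> P16 -> P17 -> P18 -> P19 -> P20 -> P21 -> P22 -> P23 -> P24 -> P25 -> P26 -> P27 -> P28.
Each modus ponens application produces the next variable.
The chain has 28 propositions, so 28-1 = 27 modus ponens steps.
Total inference nodes = 27

27


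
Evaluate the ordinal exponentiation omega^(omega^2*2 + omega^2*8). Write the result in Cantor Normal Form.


omega^(omega^2*2 + omega^2*8):
Both terms of the exponent have the same exponent 2, so they merge: omega^2*2 + omega^2*8 = omega^2*(2+8) = omega^2*10.
omega raised to a CNF ordinal is a single CNF term: Result = omega^(omega^2*10)

omega^(omega^2*10)


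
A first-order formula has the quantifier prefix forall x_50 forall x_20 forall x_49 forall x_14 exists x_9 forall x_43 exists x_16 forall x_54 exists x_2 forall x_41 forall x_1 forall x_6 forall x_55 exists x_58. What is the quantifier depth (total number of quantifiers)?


Quantifier prefix has 14 quantifier symbols.
Quantifier depth = 14

14


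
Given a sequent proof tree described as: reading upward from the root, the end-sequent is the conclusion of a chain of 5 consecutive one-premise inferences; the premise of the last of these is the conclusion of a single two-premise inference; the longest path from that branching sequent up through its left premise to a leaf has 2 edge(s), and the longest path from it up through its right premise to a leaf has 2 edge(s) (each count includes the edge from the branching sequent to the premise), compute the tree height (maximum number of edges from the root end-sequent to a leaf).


Longest path through the left premise: 2 edges (measured from the branching sequent)
Longest path through the right premise: 2 edges
Height of the subtree rooted at the branching sequent: max(2, 2) = 2
The branching sequent sits 5 edges above the root (the chain of one-premise inferences), so height = 2 + 5 = 7

7


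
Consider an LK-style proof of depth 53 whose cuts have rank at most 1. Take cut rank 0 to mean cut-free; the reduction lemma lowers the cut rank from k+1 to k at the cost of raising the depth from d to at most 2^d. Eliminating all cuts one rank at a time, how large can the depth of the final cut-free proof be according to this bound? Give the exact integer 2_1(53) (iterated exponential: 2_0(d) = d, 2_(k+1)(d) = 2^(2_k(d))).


Each rank reduction sends depth d to at most 2^d; cut rank r needs r reductions.
2_0(53) = 53
2_1(53) = 2^53 = 9007199254740992
Cut-free depth bound = 9007199254740992

9007199254740992


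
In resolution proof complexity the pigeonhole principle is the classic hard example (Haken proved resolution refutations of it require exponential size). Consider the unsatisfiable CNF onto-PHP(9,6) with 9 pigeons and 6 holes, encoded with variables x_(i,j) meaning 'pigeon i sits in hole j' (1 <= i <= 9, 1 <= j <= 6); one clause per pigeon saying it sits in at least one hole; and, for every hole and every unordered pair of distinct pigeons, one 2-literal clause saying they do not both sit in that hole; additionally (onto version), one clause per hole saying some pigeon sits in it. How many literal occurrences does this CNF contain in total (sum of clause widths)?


onto-PHP(9,6): 9 pigeons, 6 holes, 9*6 = 54 variables.
- pigeon clauses: one per pigeon -> 9 clauses of width 6 -> 54 literals
- hole clauses: 6 holes * C(9,2) = 6 * 36 -> 216 clauses of width 2 -> 432 literals
- onto clauses: one per hole -> 6 clauses of width 9 -> 54 literals
Total literal occurrences = 54 + 432 + 54 = 540

540


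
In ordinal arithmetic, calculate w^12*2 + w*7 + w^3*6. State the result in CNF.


Ordinal addition (w^12*2 + w*7) + w^3*6:
alpha's leading term has exponent 12 > beta's exponent 3, so it survives.
alpha's tail term has exponent 1 < beta's exponent 3, so it is absorbed by beta.
In ordinal addition, any term followed by a strictly larger-exponent term is absorbed.
Result = w^12*2 + w^3*6

w^12*2 + w^3*6


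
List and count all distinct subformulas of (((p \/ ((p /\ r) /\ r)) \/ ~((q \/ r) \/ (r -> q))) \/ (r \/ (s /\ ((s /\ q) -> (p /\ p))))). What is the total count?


Formula: (((p \/ ((p /\ r) /\ r)) \/ ~((q \/ r) \/ (r -> q))) \/ (r \/ (s /\ ((s /\ q) -> (p /\ p)))))
Subformulas found:
  1. r
  2. q
  3. s
  4. p
  5. (r -> q)
  6. (q \/ r)
  7. (s /\ q)
  8. (p /\ r)
  9. (p /\ p)
  10. ((p /\ r) /\ r)
  11. ((s /\ q) -> (p /\ p))
  12. ((q \/ r) \/ (r -> q))
  13. (p \/ ((p /\ r) /\ r))
  14. ~((q \/ r) \/ (r -> q))
  15. (s /\ ((s /\ q) -> (p /\ p)))
  16. (r \/ (s /\ ((s /\ q) -> (p /\ p))))
  17. ((p \/ ((p /\ r) /\ r)) \/ ~((q \/ r) \/ (r -> q)))
  18. (((p \/ ((p /\ r) /\ r)) \/ ~((q \/ r) \/ (r -> q))) \/ (r \/ (s /\ ((s /\ q) -> (p /\ p)))))
Total distinct subformulas = 18

18


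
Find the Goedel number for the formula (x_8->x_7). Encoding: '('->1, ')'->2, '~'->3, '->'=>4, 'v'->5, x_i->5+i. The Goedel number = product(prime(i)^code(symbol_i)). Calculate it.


Formula: (x_8->x_7)
Symbol codes: [1, 13, 4, 12, 2]
Primes: [2, 3, 5, 7, 11]
p_1^1 = 2^1 = 2
p_2^13 = 3^13 = 1594323
p_3^4 = 5^4 = 625
p_4^12 = 7^12 = 13841287201
p_5^2 = 11^2 = 121
Product = 3337706733291688353750

3337706733291688353750


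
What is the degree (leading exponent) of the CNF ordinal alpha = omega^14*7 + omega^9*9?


CNF: omega^14*7 + omega^9*9
The leading term is omega^14*7, which has exponent 14.

14


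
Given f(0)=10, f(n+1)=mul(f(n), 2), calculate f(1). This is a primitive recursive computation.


f(0) = 10
f(1) = mul(f(0), 2) = mul(10, 2) = 20


20


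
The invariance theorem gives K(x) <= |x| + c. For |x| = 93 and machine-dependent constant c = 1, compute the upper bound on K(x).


K(x) <= |x| + c = 93 + 1 = 94

94


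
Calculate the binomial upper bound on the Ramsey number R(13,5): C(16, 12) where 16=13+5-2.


R(13,5) <= C(13+5-2, 13-1) = C(16, 12)
C(16, 12) = 16! / (12! * 4!)
= 1820

1820


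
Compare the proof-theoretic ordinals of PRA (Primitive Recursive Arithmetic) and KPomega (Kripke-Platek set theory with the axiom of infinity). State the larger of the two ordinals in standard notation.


Proof-theoretic ordinal of PRA (Primitive Recursive Arithmetic): omega^omega
Proof-theoretic ordinal of KPomega (Kripke-Platek set theory with the axiom of infinity): psi_0(epsilon_{Omega+1})
Comparing: omega^omega < psi_0(epsilon_{Omega+1}).
The larger ordinal is psi_0(epsilon_{Omega+1}) (from KPomega (Kripke-Platek set theory with the axiom of infinity)).

psi_0(epsilon_{Omega+1})


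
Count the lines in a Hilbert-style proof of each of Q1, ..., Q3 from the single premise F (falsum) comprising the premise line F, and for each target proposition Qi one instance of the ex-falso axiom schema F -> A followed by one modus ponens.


Ex falso, line by line:
- 1 premise line (F)
- 3 targets, each needing 1 axiom instance (F -> Qi) + 1 MP = 2 lines: 2 * 3 = 6
Total = 1 + 6 = 7 lines.

7


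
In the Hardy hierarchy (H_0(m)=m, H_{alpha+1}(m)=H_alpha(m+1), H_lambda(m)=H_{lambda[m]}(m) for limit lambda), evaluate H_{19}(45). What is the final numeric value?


H_19(45):
For finite ordinals k, H_k(n) = n + k (each successor step adds 1).
H_19(45) = 45 + 19 = 64

64


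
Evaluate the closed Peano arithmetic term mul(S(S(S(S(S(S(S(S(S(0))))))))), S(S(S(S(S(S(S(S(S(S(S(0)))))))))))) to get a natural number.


mul(S^9(0), S^11(0)):
S^9(0) = 9
S^11(0) = 11
9 * 11 = 99

99


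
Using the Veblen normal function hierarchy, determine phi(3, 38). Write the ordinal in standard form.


phi(3, 38):
phi(3, beta) = eta_beta (the beta-th eta number, fixed point of zeta).
phi(3, 38) = eta_38

eta_38


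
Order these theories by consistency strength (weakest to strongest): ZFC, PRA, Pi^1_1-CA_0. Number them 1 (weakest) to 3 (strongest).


Ordering by consistency strength:
1. PRA
2. Pi^1_1-CA_0
3. ZFC


ZFC=3, PRA=1, Pi^1_1-CA_0=2


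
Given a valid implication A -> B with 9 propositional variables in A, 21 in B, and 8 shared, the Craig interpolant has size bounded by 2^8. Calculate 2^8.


Shared atoms = 8
Craig interpolant size bound = 2^8
= 256

256


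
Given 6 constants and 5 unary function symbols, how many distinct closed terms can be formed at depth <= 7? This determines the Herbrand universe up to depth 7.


Herbrand terms by depth:
Depth 0: 6 constants
Depth 1: 30 new terms (running total: 36)
Depth 2: 150 new terms (running total: 186)
Depth 3: 750 new terms (running total: 936)
Depth 4: 3750 new terms (running total: 4686)
Depth 5: 18750 new terms (running total: 23436)
Depth 6: 93750 new terms (running total: 117186)
Depth 7: 468750 new terms (running total: 585936)
Total distinct ground terms = 585936

585936


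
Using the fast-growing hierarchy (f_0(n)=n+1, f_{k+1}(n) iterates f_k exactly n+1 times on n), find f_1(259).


f_1(259) = f_0^260(259)
f_0 adds 1 each time, applied 260 times.
f_1(259) = 259 + 260 = 519

519


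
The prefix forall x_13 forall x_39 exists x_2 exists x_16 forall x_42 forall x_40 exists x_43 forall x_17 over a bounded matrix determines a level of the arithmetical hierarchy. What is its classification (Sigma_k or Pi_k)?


Leading quantifier is forall, so the class is Pi.
Number of quantifier blocks = alternations + 1 = 4 + 1 = 5.
Classification: Pi_5

Pi_5


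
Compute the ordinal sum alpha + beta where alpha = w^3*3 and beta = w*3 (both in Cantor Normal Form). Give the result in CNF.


Ordinal addition w^3*3 + w*3:
Leading exponent of alpha (3) > leading exponent of beta (1).
Since alpha's term has higher exponent than beta's leading term,
the sum is simply alpha followed by beta.
Result = w^3*3 + w*3

w^3*3 + w*3


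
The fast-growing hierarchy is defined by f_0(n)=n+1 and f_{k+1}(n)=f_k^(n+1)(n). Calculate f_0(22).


f_0(22) = 22 + 1 = 23

23


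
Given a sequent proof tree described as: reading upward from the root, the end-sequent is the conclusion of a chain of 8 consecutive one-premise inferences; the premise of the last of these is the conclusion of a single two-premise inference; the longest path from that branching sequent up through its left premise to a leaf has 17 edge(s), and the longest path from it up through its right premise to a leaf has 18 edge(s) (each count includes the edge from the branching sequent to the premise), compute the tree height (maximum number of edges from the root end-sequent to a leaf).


Longest path through the left premise: 17 edges (measured from the branching sequent)
Longest path through the right premise: 18 edges
Height of the subtree rooted at the branching sequent: max(17, 18) = 18
The branching sequent sits 8 edges above the root (the chain of one-premise inferences), so height = 18 + 8 = 26

26


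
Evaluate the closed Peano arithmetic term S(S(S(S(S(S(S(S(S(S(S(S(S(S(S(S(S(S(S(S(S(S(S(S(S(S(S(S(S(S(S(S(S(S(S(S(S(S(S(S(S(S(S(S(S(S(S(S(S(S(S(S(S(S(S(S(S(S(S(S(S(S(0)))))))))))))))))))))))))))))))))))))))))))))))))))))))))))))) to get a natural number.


Counting successors applied to 0:
62 applications of S to 0 = 62

62


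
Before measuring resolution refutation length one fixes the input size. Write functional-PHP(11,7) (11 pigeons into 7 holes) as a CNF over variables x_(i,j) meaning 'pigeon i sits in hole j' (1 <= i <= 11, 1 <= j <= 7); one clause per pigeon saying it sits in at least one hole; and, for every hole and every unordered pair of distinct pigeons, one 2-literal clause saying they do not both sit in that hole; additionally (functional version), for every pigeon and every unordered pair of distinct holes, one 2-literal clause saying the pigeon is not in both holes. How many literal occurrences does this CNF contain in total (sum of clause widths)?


functional-PHP(11,7): 11 pigeons, 7 holes, 11*7 = 77 variables.
- pigeon clauses: one per pigeon -> 11 clauses of width 7 -> 77 literals
- hole clauses: 7 holes * C(11,2) = 7 * 55 -> 385 clauses of width 2 -> 770 literals
- functional clauses: 11 pigeons * C(7,2) = 11 * 21 -> 231 clauses of width 2 -> 462 literals
Total literal occurrences = 77 + 770 + 462 = 1309

1309


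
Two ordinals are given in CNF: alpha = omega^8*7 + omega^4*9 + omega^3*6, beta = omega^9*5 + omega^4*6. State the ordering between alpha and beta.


Compare term by term from highest exponent:
alpha = omega^8*7 + omega^4*9 + omega^3*6
beta = omega^9*5 + omega^4*6
Term 1: alpha has omega^8*7, beta has omega^9*5
Term 2: alpha has omega^4*9, beta has omega^4*6
Term 3: alpha has omega^3*6, beta has omega^0*0
Result: alpha < beta

alpha < beta


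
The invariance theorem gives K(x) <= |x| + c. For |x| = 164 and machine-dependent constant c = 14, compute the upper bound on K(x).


K(x) <= |x| + c = 164 + 14 = 178

178


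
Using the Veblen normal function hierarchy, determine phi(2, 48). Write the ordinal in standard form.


phi(2, 48):
phi(2, beta) = zeta_beta (the beta-th zeta number, fixed point of epsilon).
phi(2, 48) = zeta_48

zeta_48


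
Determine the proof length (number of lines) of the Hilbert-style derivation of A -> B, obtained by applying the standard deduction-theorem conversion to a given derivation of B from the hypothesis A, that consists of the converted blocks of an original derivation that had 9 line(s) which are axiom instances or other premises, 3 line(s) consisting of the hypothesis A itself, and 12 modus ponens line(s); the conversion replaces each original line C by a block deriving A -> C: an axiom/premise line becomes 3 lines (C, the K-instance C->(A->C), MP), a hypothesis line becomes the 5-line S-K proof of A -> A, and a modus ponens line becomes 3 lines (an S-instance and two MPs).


Deduction-theorem conversion, block by block:
- 9 axiom/premise lines -> 3 lines each = 27
- 3 hypothesis lines -> 5 lines each (identity proof A->A) = 15
- 12 MP lines -> 3 lines each (S-instance, MP, MP) = 36
Total = 27 + 15 + 36 = 78 lines.

78


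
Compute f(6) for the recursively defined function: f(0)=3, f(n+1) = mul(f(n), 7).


f(0) = 3
f(1) = mul(f(0), 7) = mul(3, 7) = 21
f(2) = mul(f(1), 7) = mul(21, 7) = 147
f(3) = mul(f(2), 7) = mul(147, 7) = 1029
f(4) = mul(f(3), 7) = mul(1029, 7) = 7203
f(5) = mul(f(4), 7) = mul(7203, 7) = 50421
f(6) = mul(f(5), 7) = mul(50421, 7) = 352947


352947


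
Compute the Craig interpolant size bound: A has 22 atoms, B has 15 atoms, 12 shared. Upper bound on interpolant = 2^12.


Shared atoms = 12
Craig interpolant size bound = 2^12
= 4096

4096


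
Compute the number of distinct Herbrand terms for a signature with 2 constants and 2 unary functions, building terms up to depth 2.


Herbrand terms by depth:
Depth 0: 2 constants
Depth 1: 4 new terms (running total: 6)
Depth 2: 8 new terms (running total: 14)
Total distinct ground terms = 14

14


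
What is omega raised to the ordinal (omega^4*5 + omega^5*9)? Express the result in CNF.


omega^(omega^4*5 + omega^5*9):
In ordinal addition a term is absorbed by a following term of strictly larger exponent: 4 < 5, so omega^4*5 + omega^5*9 = omega^5*9.
omega raised to a CNF ordinal is a single CNF term: Result = omega^(omega^5*9)

omega^(omega^5*9)


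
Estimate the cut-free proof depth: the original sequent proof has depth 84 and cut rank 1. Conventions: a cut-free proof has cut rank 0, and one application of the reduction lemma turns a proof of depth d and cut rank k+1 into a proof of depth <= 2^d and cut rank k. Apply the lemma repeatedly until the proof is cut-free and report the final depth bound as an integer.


Each rank reduction sends depth d to at most 2^d; cut rank r needs r reductions.
2_0(84) = 84
2_1(84) = 2^84 = 19342813113834066795298816
Cut-free depth bound = 19342813113834066795298816

19342813113834066795298816


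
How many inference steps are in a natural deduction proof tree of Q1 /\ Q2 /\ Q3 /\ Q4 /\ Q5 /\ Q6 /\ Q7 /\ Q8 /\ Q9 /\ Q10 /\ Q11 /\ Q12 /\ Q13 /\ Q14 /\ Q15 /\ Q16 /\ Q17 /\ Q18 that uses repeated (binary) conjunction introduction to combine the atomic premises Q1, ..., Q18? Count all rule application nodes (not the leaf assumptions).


The target conjunction has 18 conjuncts, i.e. 17 binary /\ connectives.
Each conjunction-intro joins two pieces, so 18 atoms require 18-1 = 17 applications.
Total inference nodes = 17

17


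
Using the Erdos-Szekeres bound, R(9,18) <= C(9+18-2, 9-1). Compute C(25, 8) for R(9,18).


R(9,18) <= C(9+18-2, 9-1) = C(25, 8)
C(25, 8) = 25! / (8! * 17!)
= 1081575

1081575


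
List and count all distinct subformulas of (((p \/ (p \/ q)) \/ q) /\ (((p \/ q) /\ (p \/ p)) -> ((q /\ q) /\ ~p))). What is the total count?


Formula: (((p \/ (p \/ q)) \/ q) /\ (((p \/ q) /\ (p \/ p)) -> ((q /\ q) /\ ~p)))
Subformulas found:
  1. q
  2. p
  3. ~p
  4. (p \/ p)
  5. (p \/ q)
  6. (q /\ q)
  7. (p \/ (p \/ q))
  8. ((q /\ q) /\ ~p)
  9. ((p \/ (p \/ q)) \/ q)
  10. ((p \/ q) /\ (p \/ p))
  11. (((p \/ q) /\ (p \/ p)) -> ((q /\ q) /\ ~p))
  12. (((p \/ (p \/ q)) \/ q) /\ (((p \/ q) /\ (p \/ p)) -> ((q /\ q) /\ ~p)))
Total distinct subformulas = 12

12


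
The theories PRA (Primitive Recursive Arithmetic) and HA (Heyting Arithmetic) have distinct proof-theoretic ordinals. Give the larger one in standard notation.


Proof-theoretic ordinal of PRA (Primitive Recursive Arithmetic): omega^omega
Proof-theoretic ordinal of HA (Heyting Arithmetic): epsilon_0
Comparing: omega^omega < epsilon_0.
The larger ordinal is epsilon_0 (from HA (Heyting Arithmetic)).

epsilon_0


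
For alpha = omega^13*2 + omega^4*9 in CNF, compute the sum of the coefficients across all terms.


CNF: omega^13*2 + omega^4*9
Coefficients: 2 + 9 = 11

11


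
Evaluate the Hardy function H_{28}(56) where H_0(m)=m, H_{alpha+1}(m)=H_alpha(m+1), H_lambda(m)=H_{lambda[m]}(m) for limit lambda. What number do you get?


H_28(56):
For finite ordinals k, H_k(n) = n + k (each successor step adds 1).
H_28(56) = 56 + 28 = 84

84


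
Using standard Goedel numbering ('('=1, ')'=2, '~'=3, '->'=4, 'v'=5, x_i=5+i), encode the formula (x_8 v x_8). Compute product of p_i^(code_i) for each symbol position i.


Formula: (x_8 v x_8)
Symbol codes: [1, 13, 5, 13, 2]
Primes: [2, 3, 5, 7, 11]
p_1^1 = 2^1 = 2
p_2^13 = 3^13 = 1594323
p_3^5 = 5^5 = 3125
p_4^13 = 7^13 = 96889010407
p_5^2 = 11^2 = 121
Product = 116819735665209092381250

116819735665209092381250


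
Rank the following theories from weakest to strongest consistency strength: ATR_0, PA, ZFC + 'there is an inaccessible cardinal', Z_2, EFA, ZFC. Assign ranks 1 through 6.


Ordering by consistency strength:
1. EFA
2. PA
3. ATR_0
4. Z_2
5. ZFC
6. ZFC + 'there is an inaccessible cardinal'


ATR_0=3, PA=2, ZFC + 'there is an inaccessible cardinal'=6, Z_2=4, EFA=1, ZFC=5


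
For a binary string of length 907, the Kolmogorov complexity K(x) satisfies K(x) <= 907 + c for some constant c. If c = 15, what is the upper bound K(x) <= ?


K(x) <= |x| + c = 907 + 15 = 922

922


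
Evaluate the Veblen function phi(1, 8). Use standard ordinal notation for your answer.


phi(1, 8):
phi(1, beta) = epsilon_beta (the beta-th epsilon number).
phi(1, 8) = epsilon_8

epsilon_8


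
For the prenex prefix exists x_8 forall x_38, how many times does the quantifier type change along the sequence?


Walk the prefix and count type changes:
  position 1: exists -> forall <-- alternation
Total alternations = 1

1


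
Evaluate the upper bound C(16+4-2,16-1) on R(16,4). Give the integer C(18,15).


R(16,4) <= C(16+4-2, 16-1) = C(18, 15)
C(18, 15) = 18! / (15! * 3!)
= 816

816


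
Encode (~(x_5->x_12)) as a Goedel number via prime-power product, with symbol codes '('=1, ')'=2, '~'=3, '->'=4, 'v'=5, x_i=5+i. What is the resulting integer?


Formula: (~(x_5->x_12))
Symbol codes: [1, 3, 1, 10, 4, 17, 2, 2]
Primes: [2, 3, 5, 7, 11, 13, 17, 19]
p_1^1 = 2^1 = 2
p_2^3 = 3^3 = 27
p_3^1 = 5^1 = 5
p_4^10 = 7^10 = 282475249
p_5^4 = 11^4 = 14641
p_6^17 = 13^17 = 8650415919381337933
p_7^2 = 17^2 = 289
p_8^2 = 19^2 = 361
Product = 1007759588034583897618705293523208889510

1007759588034583897618705293523208889510


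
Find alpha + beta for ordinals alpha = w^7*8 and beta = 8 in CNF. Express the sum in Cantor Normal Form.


Ordinal addition w^7*8 + 8:
Leading exponent of alpha (7) > leading exponent of beta (0).
Since alpha's term has higher exponent than beta's leading term,
the sum is simply alpha followed by beta.
Result = w^7*8 + 8

w^7*8 + 8


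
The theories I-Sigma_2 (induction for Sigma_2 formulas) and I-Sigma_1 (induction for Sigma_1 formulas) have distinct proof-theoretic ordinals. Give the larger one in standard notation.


Proof-theoretic ordinal of I-Sigma_2 (induction for Sigma_2 formulas): omega^(omega^omega)
Proof-theoretic ordinal of I-Sigma_1 (induction for Sigma_1 formulas): omega^omega
Comparing: omega^omega < omega^(omega^omega).
The larger ordinal is omega^(omega^omega) (from I-Sigma_2 (induction for Sigma_2 formulas)).

omega^(omega^omega)


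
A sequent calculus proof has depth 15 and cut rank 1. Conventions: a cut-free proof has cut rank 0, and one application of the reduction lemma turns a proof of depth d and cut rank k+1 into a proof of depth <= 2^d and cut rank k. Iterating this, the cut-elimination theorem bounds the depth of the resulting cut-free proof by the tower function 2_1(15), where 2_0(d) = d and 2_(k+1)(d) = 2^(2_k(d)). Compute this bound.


Each rank reduction sends depth d to at most 2^d; cut rank r needs r reductions.
2_0(15) = 15
2_1(15) = 2^15 = 32768
Cut-free depth bound = 32768

32768


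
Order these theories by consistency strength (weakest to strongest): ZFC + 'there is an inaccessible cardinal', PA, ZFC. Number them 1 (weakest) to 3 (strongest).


Ordering by consistency strength:
1. PA
2. ZFC
3. ZFC + 'there is an inaccessible cardinal'


ZFC + 'there is an inaccessible cardinal'=3, PA=1, ZFC=2


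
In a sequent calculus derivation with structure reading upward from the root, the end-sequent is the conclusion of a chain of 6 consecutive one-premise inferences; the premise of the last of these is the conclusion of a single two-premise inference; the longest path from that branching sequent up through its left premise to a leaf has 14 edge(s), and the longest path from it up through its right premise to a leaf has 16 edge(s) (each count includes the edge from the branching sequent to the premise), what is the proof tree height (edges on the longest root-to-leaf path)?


Longest path through the left premise: 14 edges (measured from the branching sequent)
Longest path through the right premise: 16 edges
Height of the subtree rooted at the branching sequent: max(14, 16) = 16
The branching sequent sits 6 edges above the root (the chain of one-premise inferences), so height = 16 + 6 = 22

22


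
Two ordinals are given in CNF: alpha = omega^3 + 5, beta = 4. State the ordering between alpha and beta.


Compare term by term from highest exponent:
alpha = omega^3 + 5
beta = 4
Term 1: alpha has omega^3*1, beta has omega^0*4
Term 2: alpha has omega^0*5, beta has omega^0*0
Result: alpha > beta

alpha > beta


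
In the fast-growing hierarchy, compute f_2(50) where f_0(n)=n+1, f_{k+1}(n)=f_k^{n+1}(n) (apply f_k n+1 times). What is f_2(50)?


f_2(50) = f_1^51(50)
f_1(m) = 2m + 1.
Iterating: f_1^k(n) = 2^k*(n+1) - 1.
f_2(50) = 2^51*(50+1) - 1 = 2251799813685248*51 - 1 = 114841790497947647

114841790497947647


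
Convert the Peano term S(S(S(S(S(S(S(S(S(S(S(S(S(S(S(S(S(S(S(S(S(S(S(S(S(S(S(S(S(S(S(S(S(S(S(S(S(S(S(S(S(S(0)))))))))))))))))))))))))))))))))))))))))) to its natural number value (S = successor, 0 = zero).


Counting successors applied to 0:
42 applications of S to 0 = 42

42


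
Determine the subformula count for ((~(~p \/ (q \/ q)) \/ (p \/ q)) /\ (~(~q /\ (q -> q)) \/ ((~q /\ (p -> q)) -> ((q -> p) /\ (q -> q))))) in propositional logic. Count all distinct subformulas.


Formula: ((~(~p \/ (q \/ q)) \/ (p \/ q)) /\ (~(~q /\ (q -> q)) \/ ((~q /\ (p -> q)) -> ((q -> p) /\ (q -> q)))))
Subformulas found:
  1. q
  2. p
  3. ~p
  4. ~q
  5. (q -> p)
  6. (q -> q)
  7. (p \/ q)
  8. (p -> q)
  9. (q \/ q)
  10. (~q /\ (p -> q))
  11. (~p \/ (q \/ q))
  12. (~q /\ (q -> q))
  13. ~(~p \/ (q \/ q))
  14. ~(~q /\ (q -> q))
  15. ((q -> p) /\ (q -> q))
  16. (~(~p \/ (q \/ q)) \/ (p \/ q))
  17. ((~q /\ (p -> q)) -> ((q -> p) /\ (q -> q)))
  18. (~(~q /\ (q -> q)) \/ ((~q /\ (p -> q)) -> ((q -> p) /\ (q -> q))))
  19. ((~(~p \/ (q \/ q)) \/ (p \/ q)) /\ (~(~q /\ (q -> q)) \/ ((~q /\ (p -> q)) -> ((q -> p) /\ (q -> q)))))
Total distinct subformulas = 19

19


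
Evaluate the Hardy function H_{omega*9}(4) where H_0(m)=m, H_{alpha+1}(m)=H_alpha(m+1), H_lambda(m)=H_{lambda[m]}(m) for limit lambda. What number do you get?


H_{omega*9}(4):
For the Hardy hierarchy, H_{omega*k}(n) = 2^k * n.
2^9 = 512.
512 * 4 = 2048

2048
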